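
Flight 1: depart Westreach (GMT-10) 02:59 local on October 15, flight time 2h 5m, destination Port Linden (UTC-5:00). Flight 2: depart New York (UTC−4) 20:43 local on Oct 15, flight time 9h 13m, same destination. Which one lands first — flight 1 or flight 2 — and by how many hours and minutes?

the first, by 18 hours 52 minutes

Flight 1 in UTC: 02:59 + 10:00 = 12:59 on Oct 15.
+2 hours 5 minutes → arrive 15:04 UTC on Oct 15.
Flight 2 in UTC: 20:43 + 4:00 = 00:43 on Oct 16.
+9 hours and 13 minutes → arrive 09:56 UTC on Oct 16.
Flight 1 lands earlier by 18 hours 52 minutes.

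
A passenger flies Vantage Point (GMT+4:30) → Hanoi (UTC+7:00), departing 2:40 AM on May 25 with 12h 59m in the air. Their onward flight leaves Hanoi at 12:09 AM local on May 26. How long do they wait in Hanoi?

6 hours

Convert departure to UTC: 2:40 AM − 4:30 = 10:10 PM UTC on May 24.
Add 12 hours 59 minutes flight time → 11:09 AM UTC (May 25).
Hanoi is UTC+7:00, so local arrival = 11:09 AM + 7:00 = 6:09 PM on May 25.
Layover = 12:09 AM − 6:09 PM (+1 day) = 6 hours.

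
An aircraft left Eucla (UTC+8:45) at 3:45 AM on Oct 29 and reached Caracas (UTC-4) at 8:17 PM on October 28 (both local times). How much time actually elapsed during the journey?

Departure in UTC: 3:45 AM − 8:45 = 7:00 PM on Oct 28.
Arrival in UTC: 8:17 PM + 4:00 = 12:17 AM on Oct 29.
Elapsed = 12:17 AM − 7:00 PM (+1 day) = 5 hours 17 minutes.

5 hours 17 minutes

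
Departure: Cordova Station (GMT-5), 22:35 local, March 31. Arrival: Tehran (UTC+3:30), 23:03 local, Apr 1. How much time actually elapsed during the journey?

15 hours 58 minutes

Departure in UTC: 22:35 + 5:00 = 03:35 on Apr 1.
Arrival in UTC: 23:03 − 3:30 = 19:33 on Apr 1.
Elapsed = 19:33 − 03:35 = 15 hours 58 minutes.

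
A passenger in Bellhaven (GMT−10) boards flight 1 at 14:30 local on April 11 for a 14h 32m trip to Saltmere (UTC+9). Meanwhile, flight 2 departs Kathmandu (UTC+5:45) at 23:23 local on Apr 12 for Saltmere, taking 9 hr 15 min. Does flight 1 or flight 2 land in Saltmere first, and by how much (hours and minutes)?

the first, by 11 hours 51 minutes

Flight 1 in UTC: 14:30 + 10:00 = 00:30 on Apr 12.
+14 hours and 32 minutes → arrive 15:02 UTC on Apr 12.
Flight 2 in UTC: 23:23 − 5:45 = 17:38 on Apr 12.
+9 hours 15 minutes → arrive 02:53 UTC on Apr 13.
Flight 1 lands earlier by 11 hours 51 minutes.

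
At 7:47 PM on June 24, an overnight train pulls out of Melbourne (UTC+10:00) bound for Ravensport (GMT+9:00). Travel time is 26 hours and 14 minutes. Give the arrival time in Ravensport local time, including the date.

Convert departure to UTC: 7:47 PM − 10:00 = 9:47 AM UTC on Jun 24.
Add 26 hours and 14 minutes travel time → 12:01 PM UTC (Jun 25).
Ravensport is UTC+9:00, so local arrival = 12:01 PM + 9:00 = 9:01 PM on Jun 25.

9:01 PM on June 25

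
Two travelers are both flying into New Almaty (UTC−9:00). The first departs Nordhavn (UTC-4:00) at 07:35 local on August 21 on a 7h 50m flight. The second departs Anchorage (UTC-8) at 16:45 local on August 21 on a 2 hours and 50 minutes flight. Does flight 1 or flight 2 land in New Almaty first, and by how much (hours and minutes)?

Flight 1 in UTC: 07:35 + 4:00 = 11:35 on Aug 21.
+7 hours 50 minutes → arrive 19:25 UTC on Aug 21.
Flight 2 in UTC: 16:45 + 8:00 = 00:45 on Aug 22.
+2 hours and 50 minutes → arrive 03:35 UTC on Aug 22.
Flight 1 lands earlier by 8 hours 10 minutes.

the first, by 8 hours 10 minutes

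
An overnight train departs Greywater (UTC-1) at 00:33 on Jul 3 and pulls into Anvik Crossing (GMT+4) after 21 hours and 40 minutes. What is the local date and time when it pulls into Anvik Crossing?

03:13 on Jul 4

Anvik Crossing is 5:00 ahead of Greywater.
After 21 hours and 40 minutes it is 22:13 in Greywater.
Shift by the zone difference: 22:13 + 5:00 = 03:13 on Jul 4 in Anvik Crossing.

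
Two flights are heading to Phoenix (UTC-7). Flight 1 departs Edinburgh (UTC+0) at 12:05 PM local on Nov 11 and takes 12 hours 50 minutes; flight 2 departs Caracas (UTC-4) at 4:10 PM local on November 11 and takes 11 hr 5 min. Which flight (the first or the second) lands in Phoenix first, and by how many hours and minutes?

Flight 1 departs at 12:05 PM UTC (Nov 11).
+12 hours 50 minutes → arrive 12:55 AM UTC on Nov 12.
Flight 2 in UTC: 4:10 PM + 4:00 = 8:10 PM on Nov 11.
+11 hours 5 minutes → arrive 7:15 AM UTC on Nov 12.
Flight 1 lands earlier by 6 hours 20 minutes.

the first, by 6 hours 20 minutes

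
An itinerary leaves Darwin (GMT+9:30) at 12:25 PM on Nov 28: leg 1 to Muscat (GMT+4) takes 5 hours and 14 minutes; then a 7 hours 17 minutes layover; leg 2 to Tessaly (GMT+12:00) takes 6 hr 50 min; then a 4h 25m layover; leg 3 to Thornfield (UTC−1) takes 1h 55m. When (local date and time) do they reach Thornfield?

3:36 AM on Nov 29

Convert departure to UTC: 12:25 PM − 9:30 = 2:55 AM UTC on Nov 28.
Add 5 hours and 14 minutes leg 1 → 8:09 AM UTC.
Add 7 hours and 17 minutes layover in Muscat → 3:26 PM UTC.
Add 6 hours 50 minutes leg 2 → 10:16 PM UTC.
Add 4 hours and 25 minutes layover in Tessaly → 2:41 AM UTC (Nov 29).
Add 1 hour 55 minutes leg 3 → 4:36 AM UTC.
Thornfield is UTC−1:00, so local arrival = 4:36 AM − 1:00 = 3:36 AM on Nov 29.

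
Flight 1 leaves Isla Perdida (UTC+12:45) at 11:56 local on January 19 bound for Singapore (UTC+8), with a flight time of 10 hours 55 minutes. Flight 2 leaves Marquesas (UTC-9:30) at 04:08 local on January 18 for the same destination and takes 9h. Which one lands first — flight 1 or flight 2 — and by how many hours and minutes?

the second, by 11 hours 28 minutes

Flight 1 in UTC: 11:56 − 12:45 = 23:11 on Jan 18.
+10 hours 55 minutes → arrive 10:06 UTC on Jan 19.
Flight 2 in UTC: 04:08 + 9:30 = 13:38 on Jan 18.
+9 hours → arrive 22:38 UTC on Jan 18.
Flight 2 lands earlier by 11 hours 28 minutes.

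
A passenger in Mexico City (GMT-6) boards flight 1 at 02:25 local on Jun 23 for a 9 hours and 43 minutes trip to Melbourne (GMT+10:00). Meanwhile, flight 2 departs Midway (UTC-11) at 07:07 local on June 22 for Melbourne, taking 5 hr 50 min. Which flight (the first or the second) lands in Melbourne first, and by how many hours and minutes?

the second, by 18 hours 11 minutes

Flight 1 in UTC: 02:25 + 6:00 = 08:25 on Jun 23.
+9 hours 43 minutes → arrive 18:08 UTC on Jun 23.
Flight 2 in UTC: 07:07 + 11:00 = 18:07 on Jun 22.
+5 hours and 50 minutes → arrive 23:57 UTC on Jun 22.
Flight 2 lands earlier by 18 hours 11 minutes.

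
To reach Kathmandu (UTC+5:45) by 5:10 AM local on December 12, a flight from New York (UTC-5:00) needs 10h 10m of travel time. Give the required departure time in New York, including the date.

8:15 AM on December 11

Target arrival in UTC: 5:10 AM − 5:45 = 11:25 PM on Dec 11.
Subtract 10 hours and 10 minutes → departure 1:15 PM UTC on Dec 11.
New York is UTC−5:00: 1:15 PM − 5:00 = 8:15 AM on Dec 11.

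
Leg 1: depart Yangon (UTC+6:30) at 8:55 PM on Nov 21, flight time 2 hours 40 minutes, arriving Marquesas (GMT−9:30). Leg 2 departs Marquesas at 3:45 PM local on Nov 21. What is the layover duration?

8 hours 10 minutes

Convert departure to UTC: 8:55 PM − 6:30 = 2:25 PM UTC on Nov 21.
Add 2 hours and 40 minutes flight time → 5:05 PM UTC.
Marquesas is UTC−9:30, so local arrival = 5:05 PM − 9:30 = 7:35 AM on Nov 21.
Layover = 3:45 PM − 7:35 AM = 8 hours 10 minutes.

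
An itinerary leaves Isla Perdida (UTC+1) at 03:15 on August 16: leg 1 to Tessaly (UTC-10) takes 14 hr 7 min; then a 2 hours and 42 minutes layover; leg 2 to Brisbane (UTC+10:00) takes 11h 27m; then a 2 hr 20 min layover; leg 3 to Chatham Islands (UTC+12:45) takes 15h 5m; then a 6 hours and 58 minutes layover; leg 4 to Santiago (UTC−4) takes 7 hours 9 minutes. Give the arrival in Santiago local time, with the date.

Convert departure to UTC: 03:15 − 1:00 = 02:15 UTC on Aug 16.
Add 14 hours 7 minutes leg 1 → 16:22 UTC.
Add 2 hours 42 minutes layover in Tessaly → 19:04 UTC.
Add 11 hours and 27 minutes leg 2 → 06:31 UTC (Aug 17).
Add 2 hours and 20 minutes layover in Brisbane → 08:51 UTC.
Add 15 hours and 5 minutes leg 3 → 23:56 UTC.
Add 6 hours 58 minutes layover in Chatham Islands → 06:54 UTC (Aug 18).
Add 7 hours 9 minutes leg 4 → 14:03 UTC.
Santiago is UTC−4:00, so local arrival = 14:03 − 4:00 = 10:03 on Aug 18.

10:03 on August 18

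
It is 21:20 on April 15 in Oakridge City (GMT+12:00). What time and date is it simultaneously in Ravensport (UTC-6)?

In UTC: 21:20 − 12:00 = 09:20 on Apr 15.
Ravensport is UTC−6:00: 09:20 − 6:00 = 03:20 on Apr 15.

03:20 on Apr 15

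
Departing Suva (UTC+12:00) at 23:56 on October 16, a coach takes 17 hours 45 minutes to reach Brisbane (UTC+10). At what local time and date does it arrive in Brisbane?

15:41 on October 17

Convert departure to UTC: 23:56 − 12:00 = 11:56 UTC on Oct 16.
Add 17 hours 45 minutes travel time → 05:41 UTC (Oct 17).
Brisbane is UTC+10:00, so local arrival = 05:41 + 10:00 = 15:41 on Oct 17.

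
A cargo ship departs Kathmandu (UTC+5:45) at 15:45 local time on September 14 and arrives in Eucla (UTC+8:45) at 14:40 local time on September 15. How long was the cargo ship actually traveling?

Eucla is 3:00 ahead of Kathmandu.
Clock-face elapsed time (ignoring zones) is 22 hours 55 minutes.
Actual elapsed = 22 hours 55 minutes − 3:00 = 19 hours 55 minutes.

19 hours 55 minutes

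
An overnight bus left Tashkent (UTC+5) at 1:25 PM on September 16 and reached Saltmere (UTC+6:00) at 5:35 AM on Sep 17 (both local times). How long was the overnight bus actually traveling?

Departure in UTC: 1:25 PM − 5:00 = 8:25 AM on Sep 16.
Arrival in UTC: 5:35 AM − 6:00 = 11:35 PM on Sep 16.
Elapsed = 11:35 PM − 8:25 AM = 15 hours 10 minutes.

15 hours 10 minutes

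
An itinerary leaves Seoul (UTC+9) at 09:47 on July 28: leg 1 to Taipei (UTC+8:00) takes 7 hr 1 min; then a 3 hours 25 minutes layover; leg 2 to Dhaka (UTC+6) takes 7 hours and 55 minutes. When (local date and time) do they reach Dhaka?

01:08 on July 29

Convert departure to UTC: 09:47 − 9:00 = 00:47 UTC on Jul 28.
Add 7 hours and 1 minute leg 1 → 07:48 UTC.
Add 3 hours 25 minutes layover in Taipei → 11:13 UTC.
Add 7 hours and 55 minutes leg 2 → 19:08 UTC.
Dhaka is UTC+6:00, so local arrival = 19:08 + 6:00 = 01:08 on Jul 29.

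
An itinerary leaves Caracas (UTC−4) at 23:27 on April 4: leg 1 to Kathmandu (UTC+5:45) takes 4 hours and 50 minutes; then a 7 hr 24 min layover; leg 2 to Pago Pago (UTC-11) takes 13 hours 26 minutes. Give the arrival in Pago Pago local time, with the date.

18:07 on April 5

Convert departure to UTC: 23:27 + 4:00 = 03:27 UTC on Apr 5.
Add 4 hours 50 minutes leg 1 → 08:17 UTC.
Add 7 hours and 24 minutes layover in Kathmandu → 15:41 UTC.
Add 13 hours and 26 minutes leg 2 → 05:07 UTC (Apr 6).
Pago Pago is UTC−11:00, so local arrival = 05:07 − 11:00 = 18:07 on Apr 5.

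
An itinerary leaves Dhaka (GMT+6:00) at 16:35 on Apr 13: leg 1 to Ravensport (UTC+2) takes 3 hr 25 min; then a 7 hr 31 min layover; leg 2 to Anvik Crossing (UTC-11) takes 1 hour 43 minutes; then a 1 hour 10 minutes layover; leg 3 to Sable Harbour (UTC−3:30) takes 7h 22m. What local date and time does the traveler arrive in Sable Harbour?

Convert departure to UTC: 16:35 − 6:00 = 10:35 UTC on Apr 13.
Add 3 hours 25 minutes leg 1 → 14:00 UTC.
Add 7 hours and 31 minutes layover in Ravensport → 21:31 UTC.
Add 1 hour and 43 minutes leg 2 → 23:14 UTC.
Add 1 hour and 10 minutes layover in Anvik Crossing → 00:24 UTC (Apr 14).
Add 7 hours 22 minutes leg 3 → 07:46 UTC.
Sable Harbour is UTC−3:30, so local arrival = 07:46 − 3:30 = 04:16 on Apr 14.

04:16 on Apr 14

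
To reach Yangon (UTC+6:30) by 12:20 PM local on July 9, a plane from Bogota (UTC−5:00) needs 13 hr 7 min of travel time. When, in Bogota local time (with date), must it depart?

11:43 AM on July 8

Target arrival in UTC: 12:20 PM − 6:30 = 5:50 AM on Jul 9.
Subtract 13 hours and 7 minutes → departure 4:43 PM UTC on Jul 8.
Bogota is UTC−5:00: 4:43 PM − 5:00 = 11:43 AM on Jul 8.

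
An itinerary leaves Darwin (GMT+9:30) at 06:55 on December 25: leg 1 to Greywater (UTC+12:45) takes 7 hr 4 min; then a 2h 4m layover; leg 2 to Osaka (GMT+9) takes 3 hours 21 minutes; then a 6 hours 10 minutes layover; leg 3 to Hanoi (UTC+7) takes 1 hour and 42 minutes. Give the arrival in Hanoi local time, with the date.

Convert departure to UTC: 06:55 − 9:30 = 21:25 UTC on Dec 24.
Add 7 hours and 4 minutes leg 1 → 04:29 UTC (Dec 25).
Add 2 hours and 4 minutes layover in Greywater → 06:33 UTC.
Add 3 hours and 21 minutes leg 2 → 09:54 UTC.
Add 6 hours 10 minutes layover in Osaka → 16:04 UTC.
Add 1 hour 42 minutes leg 3 → 17:46 UTC.
Hanoi is UTC+7:00, so local arrival = 17:46 + 7:00 = 00:46 on Dec 26.

00:46 on Dec 26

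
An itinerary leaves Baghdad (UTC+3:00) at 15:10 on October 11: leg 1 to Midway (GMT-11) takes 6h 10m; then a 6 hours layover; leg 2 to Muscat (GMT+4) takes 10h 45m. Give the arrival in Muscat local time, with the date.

15:05 on October 12

Convert departure to UTC: 15:10 − 3:00 = 12:10 UTC on Oct 11.
Add 6 hours 10 minutes leg 1 → 18:20 UTC.
Add 6 hours layover in Midway → 00:20 UTC (Oct 12).
Add 10 hours 45 minutes leg 2 → 11:05 UTC.
Muscat is UTC+4:00, so local arrival = 11:05 + 4:00 = 15:05 on Oct 12.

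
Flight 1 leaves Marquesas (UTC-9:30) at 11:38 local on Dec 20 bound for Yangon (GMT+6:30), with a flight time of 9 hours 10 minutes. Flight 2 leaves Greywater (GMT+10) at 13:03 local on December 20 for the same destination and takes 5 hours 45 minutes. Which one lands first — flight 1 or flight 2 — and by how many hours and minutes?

Flight 1 in UTC: 11:38 + 9:30 = 21:08 on Dec 20.
+9 hours 10 minutes → arrive 06:18 UTC on Dec 21.
Flight 2 in UTC: 13:03 − 10:00 = 03:03 on Dec 20.
+5 hours and 45 minutes → arrive 08:48 UTC on Dec 20.
Flight 2 lands earlier by 21 hours 30 minutes.

the second, by 21 hours 30 minutes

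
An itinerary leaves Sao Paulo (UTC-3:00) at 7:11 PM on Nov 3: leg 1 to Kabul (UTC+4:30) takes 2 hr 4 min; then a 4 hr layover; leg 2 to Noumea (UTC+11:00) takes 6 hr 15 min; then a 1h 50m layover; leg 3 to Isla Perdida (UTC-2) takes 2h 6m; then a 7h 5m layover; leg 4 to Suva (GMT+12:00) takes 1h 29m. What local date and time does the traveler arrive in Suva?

11:00 AM on Nov 5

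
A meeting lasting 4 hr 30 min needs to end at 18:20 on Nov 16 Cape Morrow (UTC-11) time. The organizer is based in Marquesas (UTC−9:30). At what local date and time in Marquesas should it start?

Target end time in UTC: 18:20 + 11:00 = 05:20 on Nov 17.
Subtract 4 hours 30 minutes → start 00:50 UTC on Nov 17.
Marquesas is UTC−9:30: 00:50 − 9:30 = 15:20 on Nov 16.

15:20 on November 16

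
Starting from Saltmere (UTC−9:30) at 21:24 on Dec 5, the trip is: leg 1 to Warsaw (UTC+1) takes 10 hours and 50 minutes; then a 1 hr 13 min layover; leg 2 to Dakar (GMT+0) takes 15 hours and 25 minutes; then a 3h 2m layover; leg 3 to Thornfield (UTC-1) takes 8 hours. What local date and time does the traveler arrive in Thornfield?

Convert departure to UTC: 21:24 + 9:30 = 06:54 UTC on Dec 6.
Add 10 hours 50 minutes leg 1 → 17:44 UTC.
Add 1 hour 13 minutes layover in Warsaw → 18:57 UTC.
Add 15 hours and 25 minutes leg 2 → 10:22 UTC (Dec 7).
Add 3 hours 2 minutes layover in Dakar → 13:24 UTC.
Add 8 hours leg 3 → 21:24 UTC.
Thornfield is UTC−1:00, so local arrival = 21:24 − 1:00 = 20:24 on Dec 7.

20:24 on December 7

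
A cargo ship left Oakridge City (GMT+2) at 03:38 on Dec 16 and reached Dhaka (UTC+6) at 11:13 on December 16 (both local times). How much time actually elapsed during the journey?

Departure in UTC: 03:38 − 2:00 = 01:38 on Dec 16.
Arrival in UTC: 11:13 − 6:00 = 05:13 on Dec 16.
Elapsed = 05:13 − 01:38 = 3 hours 35 minutes.

3 hours 35 minutes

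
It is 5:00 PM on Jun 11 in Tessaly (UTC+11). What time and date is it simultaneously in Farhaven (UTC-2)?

Farhaven is 13:00 behind Tessaly.
Shift by the zone difference: 5:00 PM − 13:00 = 4:00 AM on Jun 11 in Farhaven.

4:00 AM on Jun 11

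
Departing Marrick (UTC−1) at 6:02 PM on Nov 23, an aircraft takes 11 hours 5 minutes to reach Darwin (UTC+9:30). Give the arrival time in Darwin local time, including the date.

3:37 PM on November 24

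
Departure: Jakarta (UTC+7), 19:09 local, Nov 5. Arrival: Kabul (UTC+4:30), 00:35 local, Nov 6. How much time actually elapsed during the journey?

Departure in UTC: 19:09 − 7:00 = 12:09 on Nov 5.
Arrival in UTC: 00:35 − 4:30 = 20:05 on Nov 5.
Elapsed = 20:05 − 12:09 = 7 hours 56 minutes.

7 hours 56 minutes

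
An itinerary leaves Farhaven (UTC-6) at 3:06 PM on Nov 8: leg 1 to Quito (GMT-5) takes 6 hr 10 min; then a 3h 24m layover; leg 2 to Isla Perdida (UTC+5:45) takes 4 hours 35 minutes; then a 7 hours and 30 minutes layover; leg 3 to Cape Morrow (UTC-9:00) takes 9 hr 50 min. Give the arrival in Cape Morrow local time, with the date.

Convert departure to UTC: 3:06 PM + 6:00 = 9:06 PM UTC on Nov 8.
Add 6 hours and 10 minutes leg 1 → 3:16 AM UTC (Nov 9).
Add 3 hours 24 minutes layover in Quito → 6:40 AM UTC.
Add 4 hours 35 minutes leg 2 → 11:15 AM UTC.
Add 7 hours and 30 minutes layover in Isla Perdida → 6:45 PM UTC.
Add 9 hours and 50 minutes leg 3 → 4:35 AM UTC (Nov 10).
Cape Morrow is UTC−9:00, so local arrival = 4:35 AM − 9:00 = 7:35 PM on Nov 9.

7:35 PM on November 9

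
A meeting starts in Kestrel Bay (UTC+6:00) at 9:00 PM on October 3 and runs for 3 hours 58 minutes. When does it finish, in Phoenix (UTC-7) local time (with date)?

Phoenix is 13:00 behind Kestrel Bay.
After 3 hours and 58 minutes it is 12:58 AM (Oct 4) in Kestrel Bay.
Shift by the zone difference: 12:58 AM − 13:00 = 11:58 AM on Oct 3 in Phoenix.

11:58 AM on Oct 3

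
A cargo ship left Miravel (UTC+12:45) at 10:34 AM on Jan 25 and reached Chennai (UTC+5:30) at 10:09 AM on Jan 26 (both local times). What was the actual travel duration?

30 hours 50 minutes

Chennai is 7:15 behind Miravel.
Clock-face elapsed time (ignoring zones) is 23 hours 35 minutes.
Actual elapsed = 23 hours 35 minutes + 7:15 = 30 hours 50 minutes.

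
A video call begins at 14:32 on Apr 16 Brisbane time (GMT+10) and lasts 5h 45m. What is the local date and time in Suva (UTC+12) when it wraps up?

22:17 on Apr 16

Convert start to UTC: 14:32 − 10:00 = 04:32 UTC on Apr 16.
Add 5 hours 45 minutes duration → 10:17 UTC.
Suva is UTC+12:00, so local end time = 10:17 + 12:00 = 22:17 on Apr 16.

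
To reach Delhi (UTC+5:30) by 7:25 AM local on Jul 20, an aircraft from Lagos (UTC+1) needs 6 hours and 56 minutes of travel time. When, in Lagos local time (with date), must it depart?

Target arrival in UTC: 7:25 AM − 5:30 = 1:55 AM on Jul 20.
Subtract 6 hours and 56 minutes → departure 6:59 PM UTC on Jul 19.
Lagos is UTC+1:00: 6:59 PM + 1:00 = 7:59 PM on Jul 19.

7:59 PM on Jul 19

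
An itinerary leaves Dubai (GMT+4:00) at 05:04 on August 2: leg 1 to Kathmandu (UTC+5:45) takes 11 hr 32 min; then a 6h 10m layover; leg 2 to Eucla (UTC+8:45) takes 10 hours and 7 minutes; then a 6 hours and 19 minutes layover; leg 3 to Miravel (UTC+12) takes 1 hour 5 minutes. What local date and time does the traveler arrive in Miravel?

00:17 on Aug 4

Convert departure to UTC: 05:04 − 4:00 = 01:04 UTC on Aug 2.
Add 11 hours 32 minutes leg 1 → 12:36 UTC.
Add 6 hours 10 minutes layover in Kathmandu → 18:46 UTC.
Add 10 hours and 7 minutes leg 2 → 04:53 UTC (Aug 3).
Add 6 hours 19 minutes layover in Eucla → 11:12 UTC.
Add 1 hour 5 minutes leg 3 → 12:17 UTC.
Miravel is UTC+12:00, so local arrival = 12:17 + 12:00 = 00:17 on Aug 4.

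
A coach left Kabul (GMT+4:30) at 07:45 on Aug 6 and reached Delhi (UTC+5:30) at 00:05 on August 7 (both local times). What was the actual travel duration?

15 hours 20 minutes

Departure in UTC: 07:45 − 4:30 = 03:15 on Aug 6.
Arrival in UTC: 00:05 − 5:30 = 18:35 on Aug 6.
Elapsed = 18:35 − 03:15 = 15 hours 20 minutes.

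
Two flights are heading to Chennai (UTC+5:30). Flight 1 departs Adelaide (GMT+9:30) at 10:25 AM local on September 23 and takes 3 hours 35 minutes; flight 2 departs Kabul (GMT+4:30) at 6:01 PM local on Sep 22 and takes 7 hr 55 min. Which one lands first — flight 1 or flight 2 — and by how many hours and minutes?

Flight 1 in UTC: 10:25 AM − 9:30 = 12:55 AM on Sep 23.
+3 hours and 35 minutes → arrive 4:30 AM UTC on Sep 23.
Flight 2 in UTC: 6:01 PM − 4:30 = 1:31 PM on Sep 22.
+7 hours 55 minutes → arrive 9:26 PM UTC on Sep 22.
Flight 2 lands earlier by 7 hours 4 minutes.

the second, by 7 hours 4 minutes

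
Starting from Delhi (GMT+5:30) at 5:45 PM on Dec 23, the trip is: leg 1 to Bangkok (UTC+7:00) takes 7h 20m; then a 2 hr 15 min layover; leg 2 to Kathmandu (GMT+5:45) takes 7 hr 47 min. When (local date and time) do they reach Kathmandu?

Convert departure to UTC: 5:45 PM − 5:30 = 12:15 PM UTC on Dec 23.
Add 7 hours and 20 minutes leg 1 → 7:35 PM UTC.
Add 2 hours 15 minutes layover in Bangkok → 9:50 PM UTC.
Add 7 hours and 47 minutes leg 2 → 5:37 AM UTC (Dec 24).
Kathmandu is UTC+5:45, so local arrival = 5:37 AM + 5:45 = 11:22 AM on Dec 24.

11:22 AM on December 24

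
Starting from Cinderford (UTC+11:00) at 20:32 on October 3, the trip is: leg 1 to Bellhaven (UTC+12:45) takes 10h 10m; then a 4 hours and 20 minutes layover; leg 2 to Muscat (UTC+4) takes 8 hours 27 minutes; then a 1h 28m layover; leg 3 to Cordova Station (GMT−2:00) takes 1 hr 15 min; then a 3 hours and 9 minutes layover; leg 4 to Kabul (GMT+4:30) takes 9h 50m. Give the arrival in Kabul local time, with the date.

04:41 on Oct 5

Convert departure to UTC: 20:32 − 11:00 = 09:32 UTC on Oct 3.
Add 10 hours 10 minutes leg 1 → 19:42 UTC.
Add 4 hours and 20 minutes layover in Bellhaven → 00:02 UTC (Oct 4).
Add 8 hours 27 minutes leg 2 → 08:29 UTC.
Add 1 hour and 28 minutes layover in Muscat → 09:57 UTC.
Add 1 hour and 15 minutes leg 3 → 11:12 UTC.
Add 3 hours and 9 minutes layover in Cordova Station → 14:21 UTC.
Add 9 hours and 50 minutes leg 4 → 00:11 UTC (Oct 5).
Kabul is UTC+4:30, so local arrival = 00:11 + 4:30 = 04:41 on Oct 5.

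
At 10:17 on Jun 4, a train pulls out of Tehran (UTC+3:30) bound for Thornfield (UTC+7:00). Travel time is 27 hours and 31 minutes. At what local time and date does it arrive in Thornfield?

Thornfield is 3:30 ahead of Tehran.
After 27 hours 31 minutes it is 13:48 (Jun 5) in Tehran.
Shift by the zone difference: 13:48 + 3:30 = 17:18 on Jun 5 in Thornfield.

17:18 on Jun 5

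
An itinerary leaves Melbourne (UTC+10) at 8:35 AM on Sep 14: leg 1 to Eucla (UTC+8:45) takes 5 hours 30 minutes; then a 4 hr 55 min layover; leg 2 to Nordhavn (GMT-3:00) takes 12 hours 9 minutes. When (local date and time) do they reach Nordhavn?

Convert departure to UTC: 8:35 AM − 10:00 = 10:35 PM UTC on Sep 13.
Add 5 hours and 30 minutes leg 1 → 4:05 AM UTC (Sep 14).
Add 4 hours 55 minutes layover in Eucla → 9:00 AM UTC.
Add 12 hours and 9 minutes leg 2 → 9:09 PM UTC.
Nordhavn is UTC−3:00, so local arrival = 9:09 PM − 3:00 = 6:09 PM on Sep 14.

6:09 PM on September 14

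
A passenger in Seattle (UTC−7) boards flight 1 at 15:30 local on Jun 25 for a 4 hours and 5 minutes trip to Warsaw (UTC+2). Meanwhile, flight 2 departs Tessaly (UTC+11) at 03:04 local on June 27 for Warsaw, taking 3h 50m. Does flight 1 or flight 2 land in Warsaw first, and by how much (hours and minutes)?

Flight 1 in UTC: 15:30 + 7:00 = 22:30 on Jun 25.
+4 hours 5 minutes → arrive 02:35 UTC on Jun 26.
Flight 2 in UTC: 03:04 − 11:00 = 16:04 on Jun 26.
+3 hours 50 minutes → arrive 19:54 UTC on Jun 26.
Flight 1 lands earlier by 17 hours 19 minutes.

the first, by 17 hours 19 minutes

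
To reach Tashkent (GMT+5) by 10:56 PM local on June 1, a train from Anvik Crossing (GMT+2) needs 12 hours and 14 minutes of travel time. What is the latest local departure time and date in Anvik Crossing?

Target arrival in UTC: 10:56 PM − 5:00 = 5:56 PM on Jun 1.
Subtract 12 hours and 14 minutes → departure 5:42 AM UTC on Jun 1.
Anvik Crossing is UTC+2:00: 5:42 AM + 2:00 = 7:42 AM on Jun 1.

7:42 AM on Jun 1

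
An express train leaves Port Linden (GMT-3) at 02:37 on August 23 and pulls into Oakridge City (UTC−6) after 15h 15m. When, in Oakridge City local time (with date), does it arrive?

14:52 on August 23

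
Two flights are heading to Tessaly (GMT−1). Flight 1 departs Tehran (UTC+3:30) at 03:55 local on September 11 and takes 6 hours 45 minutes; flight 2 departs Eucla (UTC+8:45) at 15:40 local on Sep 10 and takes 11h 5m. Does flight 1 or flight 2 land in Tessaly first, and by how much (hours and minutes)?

the second, by 13 hours 10 minutes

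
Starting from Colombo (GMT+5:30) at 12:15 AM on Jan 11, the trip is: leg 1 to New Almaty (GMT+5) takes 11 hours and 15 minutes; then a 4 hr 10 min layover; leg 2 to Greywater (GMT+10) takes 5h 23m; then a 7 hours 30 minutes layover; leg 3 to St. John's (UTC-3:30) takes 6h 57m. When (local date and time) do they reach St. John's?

2:30 AM on Jan 12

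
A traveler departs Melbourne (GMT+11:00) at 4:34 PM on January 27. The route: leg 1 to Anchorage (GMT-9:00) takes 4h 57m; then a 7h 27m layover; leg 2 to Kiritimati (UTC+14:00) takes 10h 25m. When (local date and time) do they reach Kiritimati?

Convert departure to UTC: 4:34 PM − 11:00 = 5:34 AM UTC on Jan 27.
Add 4 hours and 57 minutes leg 1 → 10:31 AM UTC.
Add 7 hours and 27 minutes layover in Anchorage → 5:58 PM UTC.
Add 10 hours 25 minutes leg 2 → 4:23 AM UTC (Jan 28).
Kiritimati is UTC+14:00, so local arrival = 4:23 AM + 14:00 = 6:23 PM on Jan 28.

6:23 PM on Jan 28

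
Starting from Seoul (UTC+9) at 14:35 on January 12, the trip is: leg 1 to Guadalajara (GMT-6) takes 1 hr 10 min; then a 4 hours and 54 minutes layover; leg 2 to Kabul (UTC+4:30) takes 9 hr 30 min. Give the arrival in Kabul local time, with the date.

Convert departure to UTC: 14:35 − 9:00 = 05:35 UTC on Jan 12.
Add 1 hour 10 minutes leg 1 → 06:45 UTC.
Add 4 hours 54 minutes layover in Guadalajara → 11:39 UTC.
Add 9 hours 30 minutes leg 2 → 21:09 UTC.
Kabul is UTC+4:30, so local arrival = 21:09 + 4:30 = 01:39 on Jan 13.

01:39 on January 13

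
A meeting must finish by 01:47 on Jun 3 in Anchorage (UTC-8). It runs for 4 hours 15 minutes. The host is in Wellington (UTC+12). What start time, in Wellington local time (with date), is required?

Target end time in UTC: 01:47 + 8:00 = 09:47 on Jun 3.
Subtract 4 hours and 15 minutes → start 05:32 UTC on Jun 3.
Wellington is UTC+12:00: 05:32 + 12:00 = 17:32 on Jun 3.

17:32 on June 3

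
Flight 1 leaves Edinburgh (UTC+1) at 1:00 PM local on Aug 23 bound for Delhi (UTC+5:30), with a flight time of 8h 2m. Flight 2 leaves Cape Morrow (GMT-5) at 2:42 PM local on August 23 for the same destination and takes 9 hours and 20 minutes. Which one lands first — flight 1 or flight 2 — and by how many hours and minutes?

the first, by 9 hours

Flight 1 in UTC: 1:00 PM − 1:00 = 12:00 PM on Aug 23.
+8 hours and 2 minutes → arrive 8:02 PM UTC on Aug 23.
Flight 2 in UTC: 2:42 PM + 5:00 = 7:42 PM on Aug 23.
+9 hours and 20 minutes → arrive 5:02 AM UTC on Aug 24.
Flight 1 lands earlier by 9 hours.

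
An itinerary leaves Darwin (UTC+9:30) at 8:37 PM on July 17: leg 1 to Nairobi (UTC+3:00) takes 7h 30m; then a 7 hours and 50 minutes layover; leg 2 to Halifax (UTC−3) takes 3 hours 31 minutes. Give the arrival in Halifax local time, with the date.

Convert departure to UTC: 8:37 PM − 9:30 = 11:07 AM UTC on Jul 17.
Add 7 hours and 30 minutes leg 1 → 6:37 PM UTC.
Add 7 hours 50 minutes layover in Nairobi → 2:27 AM UTC (Jul 18).
Add 3 hours and 31 minutes leg 2 → 5:58 AM UTC.
Halifax is UTC−3:00, so local arrival = 5:58 AM − 3:00 = 2:58 AM on Jul 18.

2:58 AM on Jul 18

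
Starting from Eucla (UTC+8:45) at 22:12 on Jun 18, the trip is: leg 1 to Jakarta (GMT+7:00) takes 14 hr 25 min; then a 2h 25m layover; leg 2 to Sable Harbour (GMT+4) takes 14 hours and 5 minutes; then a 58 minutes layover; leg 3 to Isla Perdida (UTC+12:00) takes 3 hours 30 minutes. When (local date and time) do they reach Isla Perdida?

12:50 on Jun 20

Convert departure to UTC: 22:12 − 8:45 = 13:27 UTC on Jun 18.
Add 14 hours 25 minutes leg 1 → 03:52 UTC (Jun 19).
Add 2 hours 25 minutes layover in Jakarta → 06:17 UTC.
Add 14 hours 5 minutes leg 2 → 20:22 UTC.
Add 58 minutes layover in Sable Harbour → 21:20 UTC.
Add 3 hours 30 minutes leg 3 → 00:50 UTC (Jun 20).
Isla Perdida is UTC+12:00, so local arrival = 00:50 + 12:00 = 12:50 on Jun 20.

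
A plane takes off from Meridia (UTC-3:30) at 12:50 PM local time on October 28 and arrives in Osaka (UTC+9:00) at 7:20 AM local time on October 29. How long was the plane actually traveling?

6 hours

Departure in UTC: 12:50 PM + 3:30 = 4:20 PM on Oct 28.
Arrival in UTC: 7:20 AM − 9:00 = 10:20 PM on Oct 28.
Elapsed = 10:20 PM − 4:20 PM = 6 hours.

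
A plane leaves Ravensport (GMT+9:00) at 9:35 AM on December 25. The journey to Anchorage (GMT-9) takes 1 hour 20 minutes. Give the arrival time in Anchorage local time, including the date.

4:55 PM on December 24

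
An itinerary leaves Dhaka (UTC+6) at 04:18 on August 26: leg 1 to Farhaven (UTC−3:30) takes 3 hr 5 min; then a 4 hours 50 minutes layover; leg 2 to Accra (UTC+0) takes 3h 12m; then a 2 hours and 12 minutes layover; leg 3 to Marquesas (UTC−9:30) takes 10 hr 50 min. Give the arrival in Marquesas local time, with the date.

Convert departure to UTC: 04:18 − 6:00 = 22:18 UTC on Aug 25.
Add 3 hours 5 minutes leg 1 → 01:23 UTC (Aug 26).
Add 4 hours 50 minutes layover in Farhaven → 06:13 UTC.
Add 3 hours and 12 minutes leg 2 → 09:25 UTC.
Add 2 hours and 12 minutes layover in Accra → 11:37 UTC.
Add 10 hours 50 minutes leg 3 → 22:27 UTC.
Marquesas is UTC−9:30, so local arrival = 22:27 − 9:30 = 12:57 on Aug 26.

12:57 on Aug 26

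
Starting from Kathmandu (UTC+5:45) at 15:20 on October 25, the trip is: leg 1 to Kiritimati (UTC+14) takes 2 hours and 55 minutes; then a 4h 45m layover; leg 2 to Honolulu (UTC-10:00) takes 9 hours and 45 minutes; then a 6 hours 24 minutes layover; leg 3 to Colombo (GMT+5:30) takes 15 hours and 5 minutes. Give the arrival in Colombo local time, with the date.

Convert departure to UTC: 15:20 − 5:45 = 09:35 UTC on Oct 25.
Add 2 hours 55 minutes leg 1 → 12:30 UTC.
Add 4 hours 45 minutes layover in Kiritimati → 17:15 UTC.
Add 9 hours 45 minutes leg 2 → 03:00 UTC (Oct 26).
Add 6 hours and 24 minutes layover in Honolulu → 09:24 UTC.
Add 15 hours 5 minutes leg 3 → 00:29 UTC (Oct 27).
Colombo is UTC+5:30, so local arrival = 00:29 + 5:30 = 05:59 on Oct 27.

05:59 on October 27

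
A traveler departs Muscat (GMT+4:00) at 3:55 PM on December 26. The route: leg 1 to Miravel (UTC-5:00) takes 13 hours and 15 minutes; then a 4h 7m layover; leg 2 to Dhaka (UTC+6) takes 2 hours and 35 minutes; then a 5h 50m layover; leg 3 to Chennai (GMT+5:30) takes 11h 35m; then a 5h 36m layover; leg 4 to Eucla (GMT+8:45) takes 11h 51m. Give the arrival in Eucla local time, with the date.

3:29 AM on December 29

Convert departure to UTC: 3:55 PM − 4:00 = 11:55 AM UTC on Dec 26.
Add 13 hours and 15 minutes leg 1 → 1:10 AM UTC (Dec 27).
Add 4 hours 7 minutes layover in Miravel → 5:17 AM UTC.
Add 2 hours and 35 minutes leg 2 → 7:52 AM UTC.
Add 5 hours and 50 minutes layover in Dhaka → 1:42 PM UTC.
Add 11 hours and 35 minutes leg 3 → 1:17 AM UTC (Dec 28).
Add 5 hours and 36 minutes layover in Chennai → 6:53 AM UTC.
Add 11 hours 51 minutes leg 4 → 6:44 PM UTC.
Eucla is UTC+8:45, so local arrival = 6:44 PM + 8:45 = 3:29 AM on Dec 29.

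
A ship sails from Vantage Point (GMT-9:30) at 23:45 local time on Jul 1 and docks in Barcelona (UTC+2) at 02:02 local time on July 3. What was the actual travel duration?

Departure in UTC: 23:45 + 9:30 = 09:15 on Jul 2.
Arrival in UTC: 02:02 − 2:00 = 00:02 on Jul 3.
Elapsed = 00:02 − 09:15 (+1 day) = 14 hours 47 minutes.

14 hours 47 minutes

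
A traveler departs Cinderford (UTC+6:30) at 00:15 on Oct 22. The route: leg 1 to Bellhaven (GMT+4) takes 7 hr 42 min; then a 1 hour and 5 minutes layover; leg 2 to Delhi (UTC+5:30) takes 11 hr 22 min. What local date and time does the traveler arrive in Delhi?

Convert departure to UTC: 00:15 − 6:30 = 17:45 UTC on Oct 21.
Add 7 hours and 42 minutes leg 1 → 01:27 UTC (Oct 22).
Add 1 hour and 5 minutes layover in Bellhaven → 02:32 UTC.
Add 11 hours 22 minutes leg 2 → 13:54 UTC.
Delhi is UTC+5:30, so local arrival = 13:54 + 5:30 = 19:24 on Oct 22.

19:24 on October 22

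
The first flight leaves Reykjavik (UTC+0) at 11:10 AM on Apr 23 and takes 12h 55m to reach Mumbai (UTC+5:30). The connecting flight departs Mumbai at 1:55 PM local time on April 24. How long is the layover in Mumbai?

Reykjavik is at UTC+0, so departure is already 11:10 AM UTC on Apr 23.
Add 12 hours 55 minutes flight time → 12:05 AM UTC (Apr 24).
Mumbai is UTC+5:30, so local arrival = 12:05 AM + 5:30 = 5:35 AM on Apr 24.
Layover = 1:55 PM − 5:35 AM = 8 hours 20 minutes.

8 hours 20 minutes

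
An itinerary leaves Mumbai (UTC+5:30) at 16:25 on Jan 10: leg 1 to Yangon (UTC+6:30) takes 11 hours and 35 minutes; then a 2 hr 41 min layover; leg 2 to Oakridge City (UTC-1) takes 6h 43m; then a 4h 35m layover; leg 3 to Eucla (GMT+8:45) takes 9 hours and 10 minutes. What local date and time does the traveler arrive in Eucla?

06:24 on January 12

Convert departure to UTC: 16:25 − 5:30 = 10:55 UTC on Jan 10.
Add 11 hours and 35 minutes leg 1 → 22:30 UTC.
Add 2 hours and 41 minutes layover in Yangon → 01:11 UTC (Jan 11).
Add 6 hours and 43 minutes leg 2 → 07:54 UTC.
Add 4 hours 35 minutes layover in Oakridge City → 12:29 UTC.
Add 9 hours 10 minutes leg 3 → 21:39 UTC.
Eucla is UTC+8:45, so local arrival = 21:39 + 8:45 = 06:24 on Jan 12.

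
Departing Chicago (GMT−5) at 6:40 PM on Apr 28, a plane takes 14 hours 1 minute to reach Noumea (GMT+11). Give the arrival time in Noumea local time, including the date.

Convert departure to UTC: 6:40 PM + 5:00 = 11:40 PM UTC on Apr 28.
Add 14 hours 1 minute travel time → 1:41 PM UTC (Apr 29).
Noumea is UTC+11:00, so local arrival = 1:41 PM + 11:00 = 12:41 AM on Apr 30.

12:41 AM on April 30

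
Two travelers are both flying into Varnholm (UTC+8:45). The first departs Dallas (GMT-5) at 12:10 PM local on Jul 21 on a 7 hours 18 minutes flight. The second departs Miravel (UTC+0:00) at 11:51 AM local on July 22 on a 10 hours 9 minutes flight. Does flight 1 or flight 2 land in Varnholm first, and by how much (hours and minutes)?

Flight 1 in UTC: 12:10 PM + 5:00 = 5:10 PM on Jul 21.
+7 hours and 18 minutes → arrive 12:28 AM UTC on Jul 22.
Flight 2 departs at 11:51 AM UTC (Jul 22).
+10 hours and 9 minutes → arrive 10:00 PM UTC on Jul 22.
Flight 1 lands earlier by 21 hours 32 minutes.

the first, by 21 hours 32 minutes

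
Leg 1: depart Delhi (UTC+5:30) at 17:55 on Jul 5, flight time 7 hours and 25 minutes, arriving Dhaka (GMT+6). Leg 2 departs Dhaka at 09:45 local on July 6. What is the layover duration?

7 hours 55 minutes

Convert departure to UTC: 17:55 − 5:30 = 12:25 UTC on Jul 5.
Add 7 hours and 25 minutes flight time → 19:50 UTC.
Dhaka is UTC+6:00, so local arrival = 19:50 + 6:00 = 01:50 on Jul 6.
Layover = 09:45 − 01:50 = 7 hours 55 minutes.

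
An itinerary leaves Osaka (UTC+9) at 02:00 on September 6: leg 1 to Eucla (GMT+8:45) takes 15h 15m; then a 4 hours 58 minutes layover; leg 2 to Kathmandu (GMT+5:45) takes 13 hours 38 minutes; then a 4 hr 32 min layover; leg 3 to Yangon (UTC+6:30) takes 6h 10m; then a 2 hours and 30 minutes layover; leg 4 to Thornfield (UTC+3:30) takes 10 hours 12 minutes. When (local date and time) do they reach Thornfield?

05:45 on September 8

Convert departure to UTC: 02:00 − 9:00 = 17:00 UTC on Sep 5.
Add 15 hours and 15 minutes leg 1 → 08:15 UTC (Sep 6).
Add 4 hours 58 minutes layover in Eucla → 13:13 UTC.
Add 13 hours 38 minutes leg 2 → 02:51 UTC (Sep 7).
Add 4 hours 32 minutes layover in Kathmandu → 07:23 UTC.
Add 6 hours 10 minutes leg 3 → 13:33 UTC.
Add 2 hours and 30 minutes layover in Yangon → 16:03 UTC.
Add 10 hours and 12 minutes leg 4 → 02:15 UTC (Sep 8).
Thornfield is UTC+3:30, so local arrival = 02:15 + 3:30 = 05:45 on Sep 8.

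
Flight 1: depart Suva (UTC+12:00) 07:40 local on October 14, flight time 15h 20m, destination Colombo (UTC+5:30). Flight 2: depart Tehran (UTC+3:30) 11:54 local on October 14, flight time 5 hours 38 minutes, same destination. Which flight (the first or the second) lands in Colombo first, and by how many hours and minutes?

Flight 1 in UTC: 07:40 − 12:00 = 19:40 on Oct 13.
+15 hours and 20 minutes → arrive 11:00 UTC on Oct 14.
Flight 2 in UTC: 11:54 − 3:30 = 08:24 on Oct 14.
+5 hours and 38 minutes → arrive 14:02 UTC on Oct 14.
Flight 1 lands earlier by 3 hours 2 minutes.

the first, by 3 hours 2 minutes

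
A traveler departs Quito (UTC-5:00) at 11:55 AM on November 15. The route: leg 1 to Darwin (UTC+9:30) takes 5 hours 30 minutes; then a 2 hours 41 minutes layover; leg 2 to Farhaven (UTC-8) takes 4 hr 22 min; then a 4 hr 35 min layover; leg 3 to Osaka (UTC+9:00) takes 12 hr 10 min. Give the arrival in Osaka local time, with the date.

7:13 AM on November 17

Convert departure to UTC: 11:55 AM + 5:00 = 4:55 PM UTC on Nov 15.
Add 5 hours and 30 minutes leg 1 → 10:25 PM UTC.
Add 2 hours 41 minutes layover in Darwin → 1:06 AM UTC (Nov 16).
Add 4 hours 22 minutes leg 2 → 5:28 AM UTC.
Add 4 hours and 35 minutes layover in Farhaven → 10:03 AM UTC.
Add 12 hours 10 minutes leg 3 → 10:13 PM UTC.
Osaka is UTC+9:00, so local arrival = 10:13 PM + 9:00 = 7:13 AM on Nov 17.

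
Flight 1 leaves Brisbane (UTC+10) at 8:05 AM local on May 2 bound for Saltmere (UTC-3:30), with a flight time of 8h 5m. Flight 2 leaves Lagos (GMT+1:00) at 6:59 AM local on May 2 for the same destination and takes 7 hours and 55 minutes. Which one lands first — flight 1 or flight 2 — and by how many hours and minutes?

Flight 1 in UTC: 8:05 AM − 10:00 = 10:05 PM on May 1.
+8 hours and 5 minutes → arrive 6:10 AM UTC on May 2.
Flight 2 in UTC: 6:59 AM − 1:00 = 5:59 AM on May 2.
+7 hours and 55 minutes → arrive 1:54 PM UTC on May 2.
Flight 1 lands earlier by 7 hours 44 minutes.

the first, by 7 hours 44 minutes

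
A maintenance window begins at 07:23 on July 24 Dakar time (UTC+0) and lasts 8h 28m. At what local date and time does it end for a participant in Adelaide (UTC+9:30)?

01:21 on July 25

Dakar is at UTC+0, so start is already 07:23 UTC on Jul 24.
Add 8 hours 28 minutes duration → 15:51 UTC.
Adelaide is UTC+9:30, so local end time = 15:51 + 9:30 = 01:21 on Jul 25.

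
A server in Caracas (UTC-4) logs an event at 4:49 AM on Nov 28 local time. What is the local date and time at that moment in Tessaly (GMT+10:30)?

7:19 PM on November 28

Tessaly is 14:30 ahead of Caracas.
Shift by the zone difference: 4:49 AM + 14:30 = 7:19 PM on Nov 28 in Tessaly.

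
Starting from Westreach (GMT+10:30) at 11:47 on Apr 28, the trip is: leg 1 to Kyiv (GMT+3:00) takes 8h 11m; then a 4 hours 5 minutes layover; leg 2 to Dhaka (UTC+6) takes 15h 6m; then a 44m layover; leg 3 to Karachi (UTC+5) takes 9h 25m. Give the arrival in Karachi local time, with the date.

19:48 on April 29

Convert departure to UTC: 11:47 − 10:30 = 01:17 UTC on Apr 28.
Add 8 hours 11 minutes leg 1 → 09:28 UTC.
Add 4 hours and 5 minutes layover in Kyiv → 13:33 UTC.
Add 15 hours and 6 minutes leg 2 → 04:39 UTC (Apr 29).
Add 44 minutes layover in Dhaka → 05:23 UTC.
Add 9 hours and 25 minutes leg 3 → 14:48 UTC.
Karachi is UTC+5:00, so local arrival = 14:48 + 5:00 = 19:48 on Apr 29.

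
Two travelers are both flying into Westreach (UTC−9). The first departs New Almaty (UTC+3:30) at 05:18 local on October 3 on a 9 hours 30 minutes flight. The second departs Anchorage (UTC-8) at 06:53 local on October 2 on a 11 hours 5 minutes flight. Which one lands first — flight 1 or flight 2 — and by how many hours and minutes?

the second, by 9 hours 20 minutes

Flight 1 in UTC: 05:18 − 3:30 = 01:48 on Oct 3.
+9 hours 30 minutes → arrive 11:18 UTC on Oct 3.
Flight 2 in UTC: 06:53 + 8:00 = 14:53 on Oct 2.
+11 hours and 5 minutes → arrive 01:58 UTC on Oct 3.
Flight 2 lands earlier by 9 hours 20 minutes.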